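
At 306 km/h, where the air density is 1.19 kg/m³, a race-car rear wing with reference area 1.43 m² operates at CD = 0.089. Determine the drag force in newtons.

D = 547 N

Convert speed: v = 306 km/h ÷ 3.6 = 85 m/s.
D = ½ρv²S·CD = ½ × 1.19 × 85² × 1.43 × 0.089 = 547 N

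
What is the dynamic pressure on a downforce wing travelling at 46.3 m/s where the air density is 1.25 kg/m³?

q = 1340 Pa

q = ½ρv² = ½ × 1.25 × 46.3² = 1340 Pa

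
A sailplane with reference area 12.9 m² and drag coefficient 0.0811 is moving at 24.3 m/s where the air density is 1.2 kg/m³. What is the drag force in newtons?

D = 371 N

D = ½ρv²S·CD = ½ × 1.2 × 24.3² × 12.9 × 0.0811 = 371 N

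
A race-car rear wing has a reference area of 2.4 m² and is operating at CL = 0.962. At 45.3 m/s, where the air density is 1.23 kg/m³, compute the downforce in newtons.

L = 2910 N

Dynamic pressure q = ½ρv² = ½ × 1.23 × 45.3² = 1262 Pa.
L = q·S·CL = 1262 × 2.4 × 0.962 = 2910 N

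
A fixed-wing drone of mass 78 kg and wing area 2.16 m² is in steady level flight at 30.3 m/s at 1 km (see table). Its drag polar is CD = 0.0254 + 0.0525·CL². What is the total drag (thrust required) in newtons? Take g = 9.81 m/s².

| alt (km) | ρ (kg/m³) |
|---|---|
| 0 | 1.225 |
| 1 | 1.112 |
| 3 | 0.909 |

At 1 km, from the table: ρ = 1.112 kg/m³.
In steady level flight, lift balances weight: W = mg = 78 × 9.81 = 765.18 N.
q = ½ρv² = ½ × 1.112 × 30.3² = 510.5 Pa.
CL = 2W/(ρv²S) = 2×765.18/(1.112×30.3²×2.16) = 0.694.
CD = 0.0254 + 0.0525 × 0.694² = 0.05068.
D = q·S·CD = 510.5 × 2.16 × 0.05068 = 55.88 N

D = 55.9 N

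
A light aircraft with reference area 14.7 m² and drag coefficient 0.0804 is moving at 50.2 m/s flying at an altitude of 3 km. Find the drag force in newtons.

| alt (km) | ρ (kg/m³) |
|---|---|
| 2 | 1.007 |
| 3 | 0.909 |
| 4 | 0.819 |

D = 1350 N

At 3 km, from the table: ρ = 0.909 kg/m³.
D = ½ρv²S·CD = ½ × 0.909 × 50.2² × 14.7 × 0.0804 = 1350 N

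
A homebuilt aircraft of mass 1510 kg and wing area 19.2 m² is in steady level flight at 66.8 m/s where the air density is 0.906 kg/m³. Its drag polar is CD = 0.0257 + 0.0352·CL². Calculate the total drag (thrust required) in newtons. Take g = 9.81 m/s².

D = 1200 N

Weight W = mg = 1510 × 9.81 = 14813 N; in level flight L = W.
Dynamic pressure q = 0.5 × 0.906 × 66.8² = 2021 Pa.
Required CL = L/(qS) = 14813/(2021·19.2) = 0.3817.
CD = 0.0257 + 0.0352 × 0.3817² = 0.03083.
D = q·S·CD = 2021 × 19.2 × 0.03083 = 1196 N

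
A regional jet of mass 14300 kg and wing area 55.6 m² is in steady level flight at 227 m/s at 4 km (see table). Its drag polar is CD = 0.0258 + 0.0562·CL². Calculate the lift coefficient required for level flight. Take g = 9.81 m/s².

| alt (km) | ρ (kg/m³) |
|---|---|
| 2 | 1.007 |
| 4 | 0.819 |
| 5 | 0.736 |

CL = 0.12

At 4 km, from the table: ρ = 0.819 kg/m³.
Level flight ⇒ L = W = m·g = 14300 × 9.81 = 1.4028×10^5 N.
Dynamic pressure q = 0.5 × 0.819 × 227² = 21100 Pa.
CL = W/(q·S) = 1.4028×10^5 / (21100 × 55.6) = 0.1196.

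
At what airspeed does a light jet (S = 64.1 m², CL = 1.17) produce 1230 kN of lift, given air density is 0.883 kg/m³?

v = 193 m/s

L = ½ρv²S·CL ⇒ v = √(2L/(ρ·S·CL))
v = √(2 × 1.23×10^6 / (0.883 × 64.1 × 1.17)) = √37150 = 193 m/s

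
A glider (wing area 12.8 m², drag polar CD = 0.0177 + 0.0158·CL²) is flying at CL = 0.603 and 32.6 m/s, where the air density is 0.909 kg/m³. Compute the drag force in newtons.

CD = 0.0177 + 0.0158 × 0.603² = 0.02345
D = ½ρv²S·CD = ½ × 0.909 × 32.6² × 12.8 × 0.02345 = 145 N

D = 145 N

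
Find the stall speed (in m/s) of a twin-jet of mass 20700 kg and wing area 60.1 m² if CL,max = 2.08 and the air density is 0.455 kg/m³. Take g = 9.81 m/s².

At stall, lift equals weight: L = W = m·g = 20700 × 9.81 = 2.031×10^5 N.
V_stall = √(2W/(ρ·S·CL,max)) = √(2 × 2.031×10^5 / (0.455 × 60.1 × 2.08))
V_stall = √7140 = 84.5 m/s

V_stall = 84.5 m/s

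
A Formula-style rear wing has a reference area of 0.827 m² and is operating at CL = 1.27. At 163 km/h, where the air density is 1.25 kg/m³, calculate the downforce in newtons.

Convert speed: v = 163 km/h ÷ 3.6 = 45.28 m/s.
L = ½ρv²S·CL = ½ × 1.25 × 45.28² × 0.827 × 1.27 = 1350 N

L = 1350 N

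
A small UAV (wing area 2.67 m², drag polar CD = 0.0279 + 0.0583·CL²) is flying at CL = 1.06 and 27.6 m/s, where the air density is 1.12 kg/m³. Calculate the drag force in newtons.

CD = 0.0279 + 0.0583 × 1.06² = 0.09341
D = ½ρv²S·CD = ½ × 1.12 × 27.6² × 2.67 × 0.09341 = 106 N

D = 106 N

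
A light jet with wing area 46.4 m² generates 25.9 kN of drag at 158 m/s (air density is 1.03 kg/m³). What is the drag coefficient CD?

CD = 0.0434

From D = ½ρv²S·CD, rearranging gives CD = 2D/(ρv²S).
CD = 2 × 25900 / (1.03 × 158² × 46.4) = 0.0434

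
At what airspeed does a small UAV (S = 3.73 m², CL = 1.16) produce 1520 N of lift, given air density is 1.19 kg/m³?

v = 24.3 m/s

L = ½ρv²S·CL ⇒ v = √(2L/(ρ·S·CL))
v = √(2 × 1520 / (1.19 × 3.73 × 1.16)) = √590.4 = 24.3 m/s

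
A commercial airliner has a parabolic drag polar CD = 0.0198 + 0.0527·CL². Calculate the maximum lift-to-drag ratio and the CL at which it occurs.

(L/D)max = 15.5, at CL = 0.613

For CD = CD0 + K·CL², (L/D)max occurs at CL* = √(CD0/K) and equals 1/(2√(K·CD0)).
(L/D)max = 1/(2√(0.0527 × 0.0198)) = 1/(2 × 0.0323) = 15.5
CL* = √(0.0198/0.0527) = 0.613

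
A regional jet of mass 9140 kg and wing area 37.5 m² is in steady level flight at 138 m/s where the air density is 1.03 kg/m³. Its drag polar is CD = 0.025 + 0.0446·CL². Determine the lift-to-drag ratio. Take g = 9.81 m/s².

In steady level flight, lift balances weight: W = mg = 9140 × 9.81 = 89663 N.
q = ½ρv² = ½ × 1.03 × 138² = 9808 Pa.
CL = 2W/(ρv²S) = 2×89663/(1.03×138²×37.5) = 0.2438.
CD = 0.025 + 0.0446 × 0.2438² = 0.02765.
L/D = CL/CD = 0.2438 / 0.02765 = 8.82

L/D = 8.82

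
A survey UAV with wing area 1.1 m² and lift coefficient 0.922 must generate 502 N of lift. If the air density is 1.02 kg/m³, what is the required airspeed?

L = ½ρv²S·CL ⇒ v = √(2L/(ρ·S·CL))
v = √(2 × 502 / (1.02 × 1.1 × 0.922)) = √970.5 = 31.2 m/s

v = 31.2 m/s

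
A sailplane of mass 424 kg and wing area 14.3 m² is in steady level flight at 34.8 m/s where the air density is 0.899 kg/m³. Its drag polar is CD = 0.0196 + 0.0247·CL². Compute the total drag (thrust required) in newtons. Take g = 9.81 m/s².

D = 207 N

In steady level flight, lift balances weight: W = mg = 424 × 9.81 = 4159.4 N.
q = ½ρv² = ½ × 0.899 × 34.8² = 544.4 Pa.
CL = W/(q·S) = 4159.4 / (544.4 × 14.3) = 0.5343.
CD = 0.0196 + 0.0247 × 0.5343² = 0.02665.
D = q·S·CD = 544.4 × 14.3 × 0.02665 = 207.5 N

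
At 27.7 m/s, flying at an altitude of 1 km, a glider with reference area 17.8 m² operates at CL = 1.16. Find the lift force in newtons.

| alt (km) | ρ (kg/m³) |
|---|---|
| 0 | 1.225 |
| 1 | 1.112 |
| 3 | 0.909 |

L = 8810 N

At 1 km, from the table: ρ = 1.112 kg/m³.
L = ½ρv²S·CL = ½ × 1.112 × 27.7² × 17.8 × 1.16 = 8810 N ≈ 8.81 kN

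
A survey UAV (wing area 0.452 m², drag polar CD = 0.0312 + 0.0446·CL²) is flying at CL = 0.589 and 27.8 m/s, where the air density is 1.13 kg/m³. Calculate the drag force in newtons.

D = 9.21 N

CD = 0.0312 + 0.0446 × 0.589² = 0.04667
D = ½ρv²S·CD = ½ × 1.13 × 27.8² × 0.452 × 0.04667 = 9.21 N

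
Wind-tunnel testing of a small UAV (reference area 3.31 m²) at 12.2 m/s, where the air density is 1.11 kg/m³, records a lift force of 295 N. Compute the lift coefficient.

From L = ½ρv²S·CL, rearranging gives CL = 2L/(ρv²S).
CL = 2 × 295 / (1.11 × 12.2² × 3.31) = 1.08

CL = 1.08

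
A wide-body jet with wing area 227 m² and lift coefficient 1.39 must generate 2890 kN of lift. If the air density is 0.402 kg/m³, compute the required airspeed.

v = 213 m/s

L = ½ρv²S·CL ⇒ v = √(2L/(ρ·S·CL))
v = √(2 × 2.89×10^6 / (0.402 × 227 × 1.39)) = √45570 = 213 m/s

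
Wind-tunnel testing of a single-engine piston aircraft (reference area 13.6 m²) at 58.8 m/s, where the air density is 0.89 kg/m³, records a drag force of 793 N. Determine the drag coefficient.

From D = ½ρv²S·CD, rearranging gives CD = 2D/(ρv²S).
CD = 2 × 793 / (0.89 × 58.8² × 13.6) = 0.0379

CD = 0.0379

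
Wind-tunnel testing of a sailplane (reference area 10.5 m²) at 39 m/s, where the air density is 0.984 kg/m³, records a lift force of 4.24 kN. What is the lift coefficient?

CL = 0.54

From L = ½ρv²S·CL, rearranging gives CL = 2L/(ρv²S).
CL = 2 × 4240 / (0.984 × 39² × 10.5) = 0.54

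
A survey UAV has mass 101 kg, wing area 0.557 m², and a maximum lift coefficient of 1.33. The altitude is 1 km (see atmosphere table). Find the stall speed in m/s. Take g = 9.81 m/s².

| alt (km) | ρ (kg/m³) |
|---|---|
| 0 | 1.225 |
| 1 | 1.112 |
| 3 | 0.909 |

At 1 km, from the table: ρ = 1.112 kg/m³.
At stall, lift equals weight: L = W = m·g = 101 × 9.81 = 990.8 N.
V_stall = √(2W/(ρ·S·CL,max)) = √(2 × 990.8 / (1.112 × 0.557 × 1.33))
V_stall = √2406 = 49 m/s

V_stall = 49 m/s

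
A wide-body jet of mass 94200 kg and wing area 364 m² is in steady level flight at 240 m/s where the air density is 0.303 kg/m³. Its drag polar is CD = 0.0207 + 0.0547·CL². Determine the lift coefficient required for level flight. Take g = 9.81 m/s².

CL = 0.291

In steady level flight, lift balances weight: W = mg = 94200 × 9.81 = 9.241×10^5 N.
q = ½ρv² = ½ × 0.303 × 240² = 8726 Pa.
CL = W/(q·S) = 9.241×10^5 / (8726 × 364) = 0.2909.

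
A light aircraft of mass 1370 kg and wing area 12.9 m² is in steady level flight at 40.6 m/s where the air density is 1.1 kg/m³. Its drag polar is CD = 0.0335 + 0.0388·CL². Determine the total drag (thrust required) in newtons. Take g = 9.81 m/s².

In steady level flight, lift balances weight: W = mg = 1370 × 9.81 = 13440 N.
q = ½ρv² = ½ × 1.1 × 40.6² = 906.6 Pa.
CL = 2W/(ρv²S) = 2×13440/(1.1×40.6²×12.9) = 1.149.
CD = 0.0335 + 0.0388 × 1.149² = 0.08474.
D = q·S·CD = 906.6 × 12.9 × 0.08474 = 991 N

D = 991 N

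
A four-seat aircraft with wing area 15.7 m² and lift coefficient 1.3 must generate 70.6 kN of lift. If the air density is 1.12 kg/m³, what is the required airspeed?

L = ½ρv²S·CL ⇒ v = √(2L/(ρ·S·CL))
v = √(2 × 70600 / (1.12 × 15.7 × 1.3)) = √6177 = 78.6 m/s

v = 78.6 m/s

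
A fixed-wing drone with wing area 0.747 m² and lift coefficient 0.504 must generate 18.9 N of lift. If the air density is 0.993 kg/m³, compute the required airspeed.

v = 10.1 m/s

L = ½ρv²S·CL ⇒ v = √(2L/(ρ·S·CL))
v = √(2 × 18.9 / (0.993 × 0.747 × 0.504)) = √101.1 = 10.1 m/s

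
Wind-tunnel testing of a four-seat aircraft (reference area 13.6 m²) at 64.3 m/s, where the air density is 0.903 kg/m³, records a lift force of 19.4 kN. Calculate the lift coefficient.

CL = 0.764

From L = ½ρv²S·CL, rearranging gives CL = 2L/(ρv²S).
CL = 2 × 19400 / (0.903 × 64.3² × 13.6) = 0.764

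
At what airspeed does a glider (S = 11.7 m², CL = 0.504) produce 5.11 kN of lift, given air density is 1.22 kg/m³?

L = ½ρv²S·CL ⇒ v = √(2L/(ρ·S·CL))
v = √(2 × 5110 / (1.22 × 11.7 × 0.504)) = √1421 = 37.7 m/s

v = 37.7 m/s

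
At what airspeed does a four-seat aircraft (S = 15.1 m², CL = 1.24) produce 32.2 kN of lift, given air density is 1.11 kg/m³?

L = ½ρv²S·CL ⇒ v = √(2L/(ρ·S·CL))
v = √(2 × 32200 / (1.11 × 15.1 × 1.24)) = √3099 = 55.7 m/s

v = 55.7 m/s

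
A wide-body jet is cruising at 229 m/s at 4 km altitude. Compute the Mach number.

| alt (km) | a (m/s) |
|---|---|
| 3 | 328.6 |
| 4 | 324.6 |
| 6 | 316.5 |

M = 0.705

At 4 km, from the table: a = 324.6 m/s.
M = v/a = 229 / 324.6 = 0.705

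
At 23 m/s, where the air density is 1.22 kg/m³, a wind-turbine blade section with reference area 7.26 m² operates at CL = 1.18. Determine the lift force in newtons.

L = 2760 N

L = ½ρv²S·CL = ½ × 1.22 × 23² × 7.26 × 1.18 = 2760 N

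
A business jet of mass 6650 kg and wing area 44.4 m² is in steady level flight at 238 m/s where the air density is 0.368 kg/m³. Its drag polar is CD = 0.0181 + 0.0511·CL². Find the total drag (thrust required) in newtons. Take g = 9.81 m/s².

In steady level flight, lift balances weight: W = mg = 6650 × 9.81 = 65236 N.
Dynamic pressure q = 0.5 × 0.368 × 238² = 10420 Pa.
CL = W/(q·S) = 65236 / (10420 × 44.4) = 0.141.
CD = 0.0181 + 0.0511 × 0.141² = 0.01912.
D = q·S·CD = 10420 × 44.4 × 0.01912 = 8846 N

D = 8850 N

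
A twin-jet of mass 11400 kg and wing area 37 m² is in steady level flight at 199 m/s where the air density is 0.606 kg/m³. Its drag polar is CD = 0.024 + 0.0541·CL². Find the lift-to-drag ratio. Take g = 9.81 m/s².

L/D = 9.18

In steady level flight, lift balances weight: W = mg = 11400 × 9.81 = 1.1183×10^5 N.
q = ½ρv² = ½ × 0.606 × 199² = 12000 Pa.
CL = W/(q·S) = 1.1183×10^5 / (12000 × 37) = 0.2519.
CD = 0.024 + 0.0541 × 0.2519² = 0.02743.
L/D = CL/CD = 0.2519 / 0.02743 = 9.18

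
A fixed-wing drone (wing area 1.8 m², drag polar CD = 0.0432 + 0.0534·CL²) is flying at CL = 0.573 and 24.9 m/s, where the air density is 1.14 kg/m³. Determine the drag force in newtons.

CD = 0.0432 + 0.0534 × 0.573² = 0.06073
D = ½ρv²S·CD = ½ × 1.14 × 24.9² × 1.8 × 0.06073 = 38.6 N

D = 38.6 N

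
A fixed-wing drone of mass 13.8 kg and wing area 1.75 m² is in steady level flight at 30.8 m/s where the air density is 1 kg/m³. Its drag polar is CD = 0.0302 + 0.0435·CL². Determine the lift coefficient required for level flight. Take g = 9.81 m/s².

Weight W = mg = 13.8 × 9.81 = 135.38 N; in level flight L = W.
q = ½ρv² = ½ × 1 × 30.8² = 474.3 Pa.
CL = W/(q·S) = 135.38 / (474.3 × 1.75) = 0.1631.

CL = 0.163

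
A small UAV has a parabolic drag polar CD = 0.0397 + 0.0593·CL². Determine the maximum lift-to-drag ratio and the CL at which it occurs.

(L/D)max = 10.3, at CL = 0.818

For CD = CD0 + K·CL², (L/D)max occurs at CL* = √(CD0/K) and equals 1/(2√(K·CD0)).
(L/D)max = 1/(2√(0.0593 × 0.0397)) = 1/(2 × 0.04852) = 10.3
CL* = √(0.0397/0.0593) = 0.818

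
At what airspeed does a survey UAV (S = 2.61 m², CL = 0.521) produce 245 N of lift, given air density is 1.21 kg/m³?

v = 17.3 m/s

L = ½ρv²S·CL ⇒ v = √(2L/(ρ·S·CL))
v = √(2 × 245 / (1.21 × 2.61 × 0.521)) = √297.8 = 17.3 m/s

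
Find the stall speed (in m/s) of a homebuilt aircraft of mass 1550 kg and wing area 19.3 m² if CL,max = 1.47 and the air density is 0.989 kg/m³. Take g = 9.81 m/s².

Stall occurs when L = W at CL,max. W = mg = 1550 × 9.81 = 15210 N.
V_stall = √(2W/(ρ·S·CL,max)) = √(2 × 15210 / (0.989 × 19.3 × 1.47))
V_stall = √1084 = 32.9 m/s

V_stall = 32.9 m/s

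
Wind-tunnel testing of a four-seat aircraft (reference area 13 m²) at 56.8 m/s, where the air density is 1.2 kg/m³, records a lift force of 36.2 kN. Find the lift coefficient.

From L = ½ρv²S·CL, rearranging gives CL = 2L/(ρv²S).
CL = 2 × 36200 / (1.2 × 56.8² × 13) = 1.44

CL = 1.44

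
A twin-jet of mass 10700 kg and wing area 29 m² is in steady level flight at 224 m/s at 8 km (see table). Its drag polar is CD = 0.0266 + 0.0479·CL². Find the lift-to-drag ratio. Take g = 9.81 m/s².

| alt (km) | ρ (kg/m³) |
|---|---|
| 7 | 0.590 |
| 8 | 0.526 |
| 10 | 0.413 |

At 8 km, from the table: ρ = 0.526 kg/m³.
Weight W = mg = 10700 × 9.81 = 1.0497×10^5 N; in level flight L = W.
Dynamic pressure q = 0.5 × 0.526 × 224² = 13200 Pa.
CL = 2W/(ρv²S) = 2×1.0497×10^5/(0.526×224²×29) = 0.2743.
CD = 0.0266 + 0.0479 × 0.2743² = 0.0302.
L/D = CL/CD = 0.2743 / 0.0302 = 9.08

L/D = 9.08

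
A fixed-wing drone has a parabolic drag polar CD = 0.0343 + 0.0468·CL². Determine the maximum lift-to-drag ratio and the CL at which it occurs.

For CD = CD0 + K·CL², (L/D)max occurs at CL* = √(CD0/K) and equals 1/(2√(K·CD0)).
(L/D)max = 1/(2√(0.0468 × 0.0343)) = 1/(2 × 0.04007) = 12.5
CL* = √(0.0343/0.0468) = 0.856

(L/D)max = 12.5, at CL = 0.856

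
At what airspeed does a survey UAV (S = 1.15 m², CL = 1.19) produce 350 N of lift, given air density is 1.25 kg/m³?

v = 20.2 m/s

L = ½ρv²S·CL ⇒ v = √(2L/(ρ·S·CL))
v = √(2 × 350 / (1.25 × 1.15 × 1.19)) = √409.2 = 20.2 m/s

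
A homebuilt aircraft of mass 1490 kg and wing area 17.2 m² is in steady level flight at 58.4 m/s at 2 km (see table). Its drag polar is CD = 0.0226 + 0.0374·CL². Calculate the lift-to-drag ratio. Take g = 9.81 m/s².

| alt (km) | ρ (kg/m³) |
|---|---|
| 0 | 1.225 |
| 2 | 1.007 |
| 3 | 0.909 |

At 2 km, from the table: ρ = 1.007 kg/m³.
Level flight ⇒ L = W = m·g = 1490 × 9.81 = 14617 N.
q = ½ρv² = ½ × 1.007 × 58.4² = 1717 Pa.
CL = W/(q·S) = 14617 / (1717 × 17.2) = 0.4949.
CD = 0.0226 + 0.0374 × 0.4949² = 0.03176.
L/D = CL/CD = 0.4949 / 0.03176 = 15.6

L/D = 15.6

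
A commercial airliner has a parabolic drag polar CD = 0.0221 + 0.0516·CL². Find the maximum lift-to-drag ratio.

(L/D)max = 14.8

For CD = CD0 + K·CL², (L/D)max occurs at CL* = √(CD0/K) and equals 1/(2√(K·CD0)).
(L/D)max = 1/(2√(0.0516 × 0.0221)) = 1/(2 × 0.03377) = 14.8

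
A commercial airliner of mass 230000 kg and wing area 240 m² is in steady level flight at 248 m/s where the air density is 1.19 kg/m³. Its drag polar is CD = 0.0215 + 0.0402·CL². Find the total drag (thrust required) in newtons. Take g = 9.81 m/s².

D = 2.12×10^5 N

Weight W = mg = 230000 × 9.81 = 2.2563×10^6 N; in level flight L = W.
q = ½ρv² = ½ × 1.19 × 248² = 36590 Pa.
CL = 2W/(ρv²S) = 2×2.2563×10^6/(1.19×248²×240) = 0.2569.
CD = 0.0215 + 0.0402 × 0.2569² = 0.02415.
D = q·S·CD = 36590 × 240 × 0.02415 = 2.121×10^5 N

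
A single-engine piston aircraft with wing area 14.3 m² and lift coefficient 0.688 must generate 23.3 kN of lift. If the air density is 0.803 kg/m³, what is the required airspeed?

v = 76.8 m/s

L = ½ρv²S·CL ⇒ v = √(2L/(ρ·S·CL))
v = √(2 × 23300 / (0.803 × 14.3 × 0.688)) = √5899 = 76.8 m/s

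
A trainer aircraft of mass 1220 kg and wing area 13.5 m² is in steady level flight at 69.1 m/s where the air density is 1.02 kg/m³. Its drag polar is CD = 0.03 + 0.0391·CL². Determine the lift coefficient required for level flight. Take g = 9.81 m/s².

In steady level flight, lift balances weight: W = mg = 1220 × 9.81 = 11968 N.
q = ½ρv² = ½ × 1.02 × 69.1² = 2435 Pa.
CL = 2W/(ρv²S) = 2×11968/(1.02×69.1²×13.5) = 0.3641.

CL = 0.364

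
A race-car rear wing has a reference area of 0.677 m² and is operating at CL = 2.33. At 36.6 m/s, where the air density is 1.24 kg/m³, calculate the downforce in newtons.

Dynamic pressure q = ½ρv² = ½ × 1.24 × 36.6² = 830.5 Pa.
L = q·S·CL = 830.5 × 0.677 × 2.33 = 1310 N

L = 1310 N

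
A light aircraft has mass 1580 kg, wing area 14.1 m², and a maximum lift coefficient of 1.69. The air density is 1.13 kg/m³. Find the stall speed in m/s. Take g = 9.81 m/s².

Stall occurs when L = W at CL,max. W = mg = 1580 × 9.81 = 15500 N.
V_stall = √(2W/(ρ·S·CL,max)) = √(2 × 15500 / (1.13 × 14.1 × 1.69))
V_stall = √1151 = 33.9 m/s

V_stall = 33.9 m/s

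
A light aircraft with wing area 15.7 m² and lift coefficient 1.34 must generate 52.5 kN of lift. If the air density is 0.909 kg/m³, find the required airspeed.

v = 74.1 m/s

L = ½ρv²S·CL ⇒ v = √(2L/(ρ·S·CL))
v = √(2 × 52500 / (0.909 × 15.7 × 1.34)) = √5491 = 74.1 m/s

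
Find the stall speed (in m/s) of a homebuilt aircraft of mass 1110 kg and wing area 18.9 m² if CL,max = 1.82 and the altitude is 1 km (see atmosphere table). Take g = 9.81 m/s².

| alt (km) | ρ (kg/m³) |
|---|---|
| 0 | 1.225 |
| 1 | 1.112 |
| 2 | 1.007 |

V_stall = 23.9 m/s

At 1 km, from the table: ρ = 1.112 kg/m³.
At stall, lift equals weight: L = W = m·g = 1110 × 9.81 = 10890 N.
V_stall = √(2W/(ρ·S·CL,max)) = √(2 × 10890 / (1.112 × 18.9 × 1.82))
V_stall = √569.4 = 23.9 m/s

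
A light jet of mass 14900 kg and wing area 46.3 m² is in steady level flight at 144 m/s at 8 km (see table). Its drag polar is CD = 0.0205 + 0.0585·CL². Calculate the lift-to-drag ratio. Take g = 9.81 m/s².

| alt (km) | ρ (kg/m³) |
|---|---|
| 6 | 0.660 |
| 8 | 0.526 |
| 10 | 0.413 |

L/D = 14.4

At 8 km, from the table: ρ = 0.526 kg/m³.
Level flight ⇒ L = W = m·g = 14900 × 9.81 = 1.4617×10^5 N.
q = ½ρv² = ½ × 0.526 × 144² = 5454 Pa.
CL = 2W/(ρv²S) = 2×1.4617×10^5/(0.526×144²×46.3) = 0.5789.
CD = 0.0205 + 0.0585 × 0.5789² = 0.0401.
L/D = CL/CD = 0.5789 / 0.0401 = 14.4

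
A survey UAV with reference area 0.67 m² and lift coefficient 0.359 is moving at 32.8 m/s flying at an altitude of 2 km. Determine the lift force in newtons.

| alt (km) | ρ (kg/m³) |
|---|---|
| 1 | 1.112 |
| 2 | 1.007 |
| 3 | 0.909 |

At 2 km, from the table: ρ = 1.007 kg/m³.
Dynamic pressure q = ½ρv² = ½ × 1.007 × 32.8² = 541.7 Pa.
L = q·S·CL = 541.7 × 0.67 × 0.359 = 130 N

L = 130 N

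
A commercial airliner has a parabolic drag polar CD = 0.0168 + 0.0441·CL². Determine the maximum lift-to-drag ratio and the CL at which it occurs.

(L/D)max = 18.4, at CL = 0.617

For CD = CD0 + K·CL², (L/D)max occurs at CL* = √(CD0/K) and equals 1/(2√(K·CD0)).
(L/D)max = 1/(2√(0.0441 × 0.0168)) = 1/(2 × 0.02722) = 18.4
CL* = √(0.0168/0.0441) = 0.617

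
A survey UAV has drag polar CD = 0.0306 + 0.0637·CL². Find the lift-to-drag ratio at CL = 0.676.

CD = 0.0306 + 0.0637 × 0.676² = 0.05971
L/D = CL/CD = 0.676 / 0.05971 = 11.3

L/D = 11.3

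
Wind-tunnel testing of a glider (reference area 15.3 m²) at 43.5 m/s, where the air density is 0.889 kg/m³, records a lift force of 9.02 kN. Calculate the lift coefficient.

CL = 0.701

From L = ½ρv²S·CL, rearranging gives CL = 2L/(ρv²S).
CL = 2 × 9020 / (0.889 × 43.5² × 15.3) = 0.701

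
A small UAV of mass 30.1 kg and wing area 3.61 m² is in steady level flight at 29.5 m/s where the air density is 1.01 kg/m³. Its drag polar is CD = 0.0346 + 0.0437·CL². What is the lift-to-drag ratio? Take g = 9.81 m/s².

L/D = 5.15

Level flight ⇒ L = W = m·g = 30.1 × 9.81 = 295.28 N.
q = ½ρv² = ½ × 1.01 × 29.5² = 439.5 Pa.
CL = W/(q·S) = 295.28 / (439.5 × 3.61) = 0.1861.
CD = 0.0346 + 0.0437 × 0.1861² = 0.03611.
L/D = CL/CD = 0.1861 / 0.03611 = 5.15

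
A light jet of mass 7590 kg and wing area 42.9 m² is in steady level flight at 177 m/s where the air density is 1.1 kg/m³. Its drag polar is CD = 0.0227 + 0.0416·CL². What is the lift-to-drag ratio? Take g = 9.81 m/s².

L/D = 4.36

Level flight ⇒ L = W = m·g = 7590 × 9.81 = 74458 N.
Dynamic pressure q = 0.5 × 1.1 × 177² = 17230 Pa.
Required CL = L/(qS) = 74458/(17230·42.9) = 0.1007.
CD = 0.0227 + 0.0416 × 0.1007² = 0.02312.
L/D = CL/CD = 0.1007 / 0.02312 = 4.36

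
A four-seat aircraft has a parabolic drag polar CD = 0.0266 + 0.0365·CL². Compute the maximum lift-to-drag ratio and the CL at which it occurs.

For CD = CD0 + K·CL², (L/D)max occurs at CL* = √(CD0/K) and equals 1/(2√(K·CD0)).
(L/D)max = 1/(2√(0.0365 × 0.0266)) = 1/(2 × 0.03116) = 16
CL* = √(0.0266/0.0365) = 0.854

(L/D)max = 16, at CL = 0.854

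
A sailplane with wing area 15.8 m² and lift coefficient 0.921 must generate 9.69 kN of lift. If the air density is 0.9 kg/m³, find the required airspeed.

v = 38.5 m/s

L = ½ρv²S·CL ⇒ v = √(2L/(ρ·S·CL))
v = √(2 × 9690 / (0.9 × 15.8 × 0.921)) = √1480 = 38.5 m/s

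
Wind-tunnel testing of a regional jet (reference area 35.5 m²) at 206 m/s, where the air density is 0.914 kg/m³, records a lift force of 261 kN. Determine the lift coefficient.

CL = 0.379

From L = ½ρv²S·CL, rearranging gives CL = 2L/(ρv²S).
CL = 2 × 2.61×10^5 / (0.914 × 206² × 35.5) = 0.379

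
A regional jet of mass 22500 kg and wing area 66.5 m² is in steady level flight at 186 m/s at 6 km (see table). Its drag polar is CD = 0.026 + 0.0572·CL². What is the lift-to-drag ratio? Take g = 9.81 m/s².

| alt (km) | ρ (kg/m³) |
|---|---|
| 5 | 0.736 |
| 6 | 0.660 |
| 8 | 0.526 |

L/D = 9.43

At 6 km, from the table: ρ = 0.660 kg/m³.
Level flight ⇒ L = W = m·g = 22500 × 9.81 = 2.2072×10^5 N.
Dynamic pressure q = 0.5 × 0.66 × 186² = 11420 Pa.
CL = W/(q·S) = 2.2072×10^5 / (11420 × 66.5) = 0.2907.
CD = 0.026 + 0.0572 × 0.2907² = 0.03083.
L/D = CL/CD = 0.2907 / 0.03083 = 9.43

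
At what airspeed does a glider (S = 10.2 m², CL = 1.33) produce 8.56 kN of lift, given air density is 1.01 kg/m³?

v = 35.3 m/s

L = ½ρv²S·CL ⇒ v = √(2L/(ρ·S·CL))
v = √(2 × 8560 / (1.01 × 10.2 × 1.33)) = √1249 = 35.3 m/s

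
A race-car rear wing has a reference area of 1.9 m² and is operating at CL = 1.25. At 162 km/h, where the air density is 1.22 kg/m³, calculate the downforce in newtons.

L = 2930 N

Convert speed: v = 162 km/h ÷ 3.6 = 45 m/s.
L = ½ρv²S·CL = ½ × 1.22 × 45² × 1.9 × 1.25 = 2930 N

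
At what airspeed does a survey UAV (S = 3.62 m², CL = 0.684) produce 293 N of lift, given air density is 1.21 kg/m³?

L = ½ρv²S·CL ⇒ v = √(2L/(ρ·S·CL))
v = √(2 × 293 / (1.21 × 3.62 × 0.684)) = √195.6 = 14 m/s

v = 14 m/s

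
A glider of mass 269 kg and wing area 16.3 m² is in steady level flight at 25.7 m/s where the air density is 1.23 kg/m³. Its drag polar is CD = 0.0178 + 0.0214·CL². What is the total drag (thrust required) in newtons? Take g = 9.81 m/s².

In steady level flight, lift balances weight: W = mg = 269 × 9.81 = 2638.9 N.
Dynamic pressure q = 0.5 × 1.23 × 25.7² = 406.2 Pa.
CL = W/(q·S) = 2638.9 / (406.2 × 16.3) = 0.3986.
CD = 0.0178 + 0.0214 × 0.3986² = 0.0212.
D = q·S·CD = 406.2 × 16.3 × 0.0212 = 140.4 N

D = 140 N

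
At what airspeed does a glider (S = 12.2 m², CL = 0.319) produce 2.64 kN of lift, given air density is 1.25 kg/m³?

v = 32.9 m/s

L = ½ρv²S·CL ⇒ v = √(2L/(ρ·S·CL))
v = √(2 × 2640 / (1.25 × 12.2 × 0.319)) = √1085 = 32.9 m/s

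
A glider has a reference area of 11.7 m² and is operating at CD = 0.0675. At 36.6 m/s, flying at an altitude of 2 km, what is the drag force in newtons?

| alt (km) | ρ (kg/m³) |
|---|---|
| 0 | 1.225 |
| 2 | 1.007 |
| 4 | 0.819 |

D = 533 N

At 2 km, from the table: ρ = 1.007 kg/m³.
Dynamic pressure q = ½ρv² = ½ × 1.007 × 36.6² = 674.5 Pa.
D = q·S·CD = 674.5 × 11.7 × 0.0675 = 533 N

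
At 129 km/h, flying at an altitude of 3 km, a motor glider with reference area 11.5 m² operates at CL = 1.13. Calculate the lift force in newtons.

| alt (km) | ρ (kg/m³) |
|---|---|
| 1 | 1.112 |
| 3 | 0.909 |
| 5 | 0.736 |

L = 7580 N

At 3 km, from the table: ρ = 0.909 kg/m³.
Convert speed: v = 129 km/h ÷ 3.6 = 35.83 m/s.
Dynamic pressure q = ½ρv² = ½ × 0.909 × 35.83² = 583.6 Pa.
L = q·S·CL = 583.6 × 11.5 × 1.13 = 7580 N ≈ 7.58 kN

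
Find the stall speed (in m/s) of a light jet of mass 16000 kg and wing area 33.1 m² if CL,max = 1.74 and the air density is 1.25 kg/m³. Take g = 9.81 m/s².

V_stall = 66 m/s

At stall, lift equals weight: L = W = m·g = 16000 × 9.81 = 1.57×10^5 N.
From L = ½ρV²S·CL,max = W: V_stall = √(2W/(ρSCL,max)) = √(2·1.57×10^5/(1.25·33.1·1.74))
V_stall = √4360 = 66 m/s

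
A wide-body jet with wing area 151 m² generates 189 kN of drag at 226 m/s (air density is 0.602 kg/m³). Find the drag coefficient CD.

From D = ½ρv²S·CD, rearranging gives CD = 2D/(ρv²S).
CD = 2 × 1.89×10^5 / (0.602 × 226² × 151) = 0.0814

CD = 0.0814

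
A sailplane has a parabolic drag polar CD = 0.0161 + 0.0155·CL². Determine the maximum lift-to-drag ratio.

(L/D)max = 31.7

For CD = CD0 + K·CL², (L/D)max occurs at CL* = √(CD0/K) and equals 1/(2√(K·CD0)).
(L/D)max = 1/(2√(0.0155 × 0.0161)) = 1/(2 × 0.0158) = 31.7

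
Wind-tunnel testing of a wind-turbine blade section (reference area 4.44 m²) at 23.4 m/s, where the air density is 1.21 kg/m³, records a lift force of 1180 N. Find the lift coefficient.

From L = ½ρv²S·CL, rearranging gives CL = 2L/(ρv²S).
CL = 2 × 1180 / (1.21 × 23.4² × 4.44) = 0.802

CL = 0.802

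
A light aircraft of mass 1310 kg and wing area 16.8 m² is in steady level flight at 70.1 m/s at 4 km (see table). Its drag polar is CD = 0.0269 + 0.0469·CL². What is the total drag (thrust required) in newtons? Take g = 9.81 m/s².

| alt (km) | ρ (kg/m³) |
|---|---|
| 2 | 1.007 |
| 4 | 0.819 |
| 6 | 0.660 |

D = 1140 N

At 4 km, from the table: ρ = 0.819 kg/m³.
Level flight ⇒ L = W = m·g = 1310 × 9.81 = 12851 N.
q = ½ρv² = ½ × 0.819 × 70.1² = 2012 Pa.
CL = 2W/(ρv²S) = 2×12851/(0.819×70.1²×16.8) = 0.3801.
CD = 0.0269 + 0.0469 × 0.3801² = 0.03368.
D = q·S·CD = 2012 × 16.8 × 0.03368 = 1139 N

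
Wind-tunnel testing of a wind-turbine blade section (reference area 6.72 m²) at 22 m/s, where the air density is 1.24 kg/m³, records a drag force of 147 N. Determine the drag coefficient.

From D = ½ρv²S·CD, rearranging gives CD = 2D/(ρv²S).
CD = 2 × 147 / (1.24 × 22² × 6.72) = 0.0729

CD = 0.0729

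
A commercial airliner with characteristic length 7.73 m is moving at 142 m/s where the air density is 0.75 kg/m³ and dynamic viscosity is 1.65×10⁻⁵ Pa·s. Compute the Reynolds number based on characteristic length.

Re = 4.99×10^7

Re = ρ·v·c/μ = 0.75 × 142 × 7.73 / (1.65×10⁻⁵) = 4.99×10^7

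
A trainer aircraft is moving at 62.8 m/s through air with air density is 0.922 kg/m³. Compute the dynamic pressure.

q = 1820 Pa

q = ½ρv² = ½ × 0.922 × 62.8² = 1820 Pa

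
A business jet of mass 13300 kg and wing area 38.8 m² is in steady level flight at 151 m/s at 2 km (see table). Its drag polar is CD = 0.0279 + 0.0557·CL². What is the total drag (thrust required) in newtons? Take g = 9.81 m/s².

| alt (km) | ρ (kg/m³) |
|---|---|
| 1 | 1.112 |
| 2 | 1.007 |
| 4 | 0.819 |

D = 14600 N

At 2 km, from the table: ρ = 1.007 kg/m³.
In steady level flight, lift balances weight: W = mg = 13300 × 9.81 = 1.3047×10^5 N.
Dynamic pressure q = 0.5 × 1.007 × 151² = 11480 Pa.
Required CL = L/(qS) = 1.3047×10^5/(11480·38.8) = 0.2929.
CD = 0.0279 + 0.0557 × 0.2929² = 0.03268.
D = q·S·CD = 11480 × 38.8 × 0.03268 = 14560 N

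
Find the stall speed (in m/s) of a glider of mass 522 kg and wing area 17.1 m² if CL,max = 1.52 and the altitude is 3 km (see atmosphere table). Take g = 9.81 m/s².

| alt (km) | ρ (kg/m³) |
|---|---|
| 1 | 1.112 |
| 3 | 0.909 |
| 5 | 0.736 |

V_stall = 20.8 m/s

At 3 km, from the table: ρ = 0.909 kg/m³.
Stall occurs when L = W at CL,max. W = mg = 522 × 9.81 = 5121 N.
V_stall = √(2W/(ρ·S·CL,max)) = √(2 × 5121 / (0.909 × 17.1 × 1.52))
V_stall = √433.5 = 20.8 m/s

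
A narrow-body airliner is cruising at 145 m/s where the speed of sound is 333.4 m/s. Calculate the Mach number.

M = v/a = 145 / 333.4 = 0.435

M = 0.435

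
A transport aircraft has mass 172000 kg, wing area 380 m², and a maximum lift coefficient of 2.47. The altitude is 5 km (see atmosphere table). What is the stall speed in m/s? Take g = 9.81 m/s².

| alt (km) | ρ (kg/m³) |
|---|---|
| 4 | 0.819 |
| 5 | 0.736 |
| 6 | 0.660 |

V_stall = 69.9 m/s

At 5 km, from the table: ρ = 0.736 kg/m³.
Weight W = mg = 172000 × 9.81 = 1.687×10^6 N.
From L = ½ρV²S·CL,max = W: V_stall = √(2W/(ρSCL,max)) = √(2·1.687×10^6/(0.736·380·2.47))
V_stall = √4885 = 69.9 m/s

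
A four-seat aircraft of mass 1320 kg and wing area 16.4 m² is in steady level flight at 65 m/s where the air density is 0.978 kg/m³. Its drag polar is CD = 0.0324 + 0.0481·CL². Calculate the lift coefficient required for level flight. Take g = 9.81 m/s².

CL = 0.382

Level flight ⇒ L = W = m·g = 1320 × 9.81 = 12949 N.
q = ½ρv² = ½ × 0.978 × 65² = 2066 Pa.
CL = 2W/(ρv²S) = 2×12949/(0.978×65²×16.4) = 0.3822.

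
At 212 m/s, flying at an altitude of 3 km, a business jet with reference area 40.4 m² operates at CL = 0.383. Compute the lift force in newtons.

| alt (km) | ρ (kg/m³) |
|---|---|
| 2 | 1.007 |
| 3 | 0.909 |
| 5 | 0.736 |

L = 3.16×10^5 N

At 3 km, from the table: ρ = 0.909 kg/m³.
Dynamic pressure q = ½ρv² = ½ × 0.909 × 212² = 20430 Pa.
L = q·S·CL = 20430 × 40.4 × 0.383 = 3.16×10^5 N ≈ 316 kN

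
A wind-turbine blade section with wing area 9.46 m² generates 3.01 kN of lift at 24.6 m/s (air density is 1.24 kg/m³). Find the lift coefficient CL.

From L = ½ρv²S·CL, rearranging gives CL = 2L/(ρv²S).
CL = 2 × 3010 / (1.24 × 24.6² × 9.46) = 0.848

CL = 0.848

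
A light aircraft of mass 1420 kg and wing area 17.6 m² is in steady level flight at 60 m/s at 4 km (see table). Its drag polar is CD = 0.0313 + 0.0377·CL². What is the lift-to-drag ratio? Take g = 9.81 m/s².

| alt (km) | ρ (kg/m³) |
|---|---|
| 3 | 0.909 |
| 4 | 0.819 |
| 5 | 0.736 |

L/D = 12.7

At 4 km, from the table: ρ = 0.819 kg/m³.
Level flight ⇒ L = W = m·g = 1420 × 9.81 = 13930 N.
Dynamic pressure q = 0.5 × 0.819 × 60² = 1474 Pa.
CL = W/(q·S) = 13930 / (1474 × 17.6) = 0.5369.
CD = 0.0313 + 0.0377 × 0.5369² = 0.04217.
L/D = CL/CD = 0.5369 / 0.04217 = 12.7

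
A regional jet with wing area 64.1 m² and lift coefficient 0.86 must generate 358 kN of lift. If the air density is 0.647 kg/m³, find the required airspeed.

v = 142 m/s

L = ½ρv²S·CL ⇒ v = √(2L/(ρ·S·CL))
v = √(2 × 3.58×10^5 / (0.647 × 64.1 × 0.86)) = √20070 = 142 m/s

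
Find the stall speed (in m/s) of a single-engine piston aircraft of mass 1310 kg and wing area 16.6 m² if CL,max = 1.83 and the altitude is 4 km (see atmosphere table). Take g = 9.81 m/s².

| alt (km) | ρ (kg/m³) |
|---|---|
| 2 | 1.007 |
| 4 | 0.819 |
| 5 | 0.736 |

V_stall = 32.1 m/s

At 4 km, from the table: ρ = 0.819 kg/m³.
Weight W = mg = 1310 × 9.81 = 12850 N.
From L = ½ρV²S·CL,max = W: V_stall = √(2W/(ρSCL,max)) = √(2·12850/(0.819·16.6·1.83))
V_stall = √1033 = 32.1 m/s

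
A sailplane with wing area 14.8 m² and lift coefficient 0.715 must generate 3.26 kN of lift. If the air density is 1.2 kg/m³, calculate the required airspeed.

L = ½ρv²S·CL ⇒ v = √(2L/(ρ·S·CL))
v = √(2 × 3260 / (1.2 × 14.8 × 0.715)) = √513.5 = 22.7 m/s

v = 22.7 m/s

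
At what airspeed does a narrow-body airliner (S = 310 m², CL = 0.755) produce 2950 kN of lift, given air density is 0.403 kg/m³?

L = ½ρv²S·CL ⇒ v = √(2L/(ρ·S·CL))
v = √(2 × 2.95×10^6 / (0.403 × 310 × 0.755)) = √62550 = 250 m/s

v = 250 m/s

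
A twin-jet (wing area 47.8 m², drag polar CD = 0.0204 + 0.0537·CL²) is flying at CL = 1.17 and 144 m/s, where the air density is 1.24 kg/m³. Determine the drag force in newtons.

CD = 0.0204 + 0.0537 × 1.17² = 0.09391
D = ½ρv²S·CD = ½ × 1.24 × 144² × 47.8 × 0.09391 = 57700 N

D = 57700 N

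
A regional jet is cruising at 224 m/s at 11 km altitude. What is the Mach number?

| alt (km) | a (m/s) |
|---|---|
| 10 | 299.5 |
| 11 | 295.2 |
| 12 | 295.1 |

M = 0.759

At 11 km, from the table: a = 295.2 m/s.
M = v/a = 224 / 295.2 = 0.759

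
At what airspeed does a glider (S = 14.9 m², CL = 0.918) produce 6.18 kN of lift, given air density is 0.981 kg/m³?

v = 30.4 m/s

L = ½ρv²S·CL ⇒ v = √(2L/(ρ·S·CL))
v = √(2 × 6180 / (0.981 × 14.9 × 0.918)) = √921.1 = 30.4 m/s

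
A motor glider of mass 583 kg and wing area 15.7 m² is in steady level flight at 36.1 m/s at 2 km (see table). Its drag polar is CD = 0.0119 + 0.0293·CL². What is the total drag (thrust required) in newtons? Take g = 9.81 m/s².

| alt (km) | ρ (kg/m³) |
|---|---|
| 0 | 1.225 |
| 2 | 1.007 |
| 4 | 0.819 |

At 2 km, from the table: ρ = 1.007 kg/m³.
Level flight ⇒ L = W = m·g = 583 × 9.81 = 5719.2 N.
Dynamic pressure q = 0.5 × 1.007 × 36.1² = 656.2 Pa.
CL = 2W/(ρv²S) = 2×5719.2/(1.007×36.1²×15.7) = 0.5552.
CD = 0.0119 + 0.0293 × 0.5552² = 0.02093.
D = q·S·CD = 656.2 × 15.7 × 0.02093 = 215.6 N

D = 216 N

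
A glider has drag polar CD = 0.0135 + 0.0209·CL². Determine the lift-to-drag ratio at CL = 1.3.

L/D = 26.6

CD = 0.0135 + 0.0209 × 1.3² = 0.04882
L/D = CL/CD = 1.3 / 0.04882 = 26.6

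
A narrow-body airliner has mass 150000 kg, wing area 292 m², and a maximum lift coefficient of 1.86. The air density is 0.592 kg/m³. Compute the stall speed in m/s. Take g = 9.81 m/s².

Stall occurs when L = W at CL,max. W = mg = 150000 × 9.81 = 1.472×10^6 N.
V_stall = √(2W/(ρ·S·CL,max)) = √(2 × 1.472×10^6 / (0.592 × 292 × 1.86))
V_stall = √9153 = 95.7 m/s

V_stall = 95.7 m/s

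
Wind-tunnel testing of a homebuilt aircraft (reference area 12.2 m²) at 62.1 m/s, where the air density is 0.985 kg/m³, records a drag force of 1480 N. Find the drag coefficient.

CD = 0.0639

From D = ½ρv²S·CD, rearranging gives CD = 2D/(ρv²S).
CD = 2 × 1480 / (0.985 × 62.1² × 12.2) = 0.0639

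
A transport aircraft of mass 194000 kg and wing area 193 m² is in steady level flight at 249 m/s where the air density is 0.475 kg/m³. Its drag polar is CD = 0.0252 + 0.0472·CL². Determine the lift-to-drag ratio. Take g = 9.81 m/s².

L/D = 14.4

Weight W = mg = 194000 × 9.81 = 1.9031×10^6 N; in level flight L = W.
Dynamic pressure q = 0.5 × 0.475 × 249² = 14730 Pa.
CL = 2W/(ρv²S) = 2×1.9031×10^6/(0.475×249²×193) = 0.6697.
CD = 0.0252 + 0.0472 × 0.6697² = 0.04637.
L/D = CL/CD = 0.6697 / 0.04637 = 14.4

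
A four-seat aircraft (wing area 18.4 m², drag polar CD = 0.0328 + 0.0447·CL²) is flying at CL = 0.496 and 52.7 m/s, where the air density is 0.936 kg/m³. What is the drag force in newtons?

CD = 0.0328 + 0.0447 × 0.496² = 0.0438
D = ½ρv²S·CD = ½ × 0.936 × 52.7² × 18.4 × 0.0438 = 1050 N

D = 1050 N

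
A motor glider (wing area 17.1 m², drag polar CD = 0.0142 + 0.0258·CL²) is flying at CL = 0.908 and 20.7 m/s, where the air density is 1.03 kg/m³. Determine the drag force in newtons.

D = 134 N

CD = 0.0142 + 0.0258 × 0.908² = 0.03547
D = ½ρv²S·CD = ½ × 1.03 × 20.7² × 17.1 × 0.03547 = 134 N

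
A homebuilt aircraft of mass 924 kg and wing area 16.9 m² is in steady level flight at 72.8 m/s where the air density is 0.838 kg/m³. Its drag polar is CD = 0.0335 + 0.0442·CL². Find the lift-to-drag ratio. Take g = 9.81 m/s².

L/D = 6.69

Weight W = mg = 924 × 9.81 = 9064.4 N; in level flight L = W.
Dynamic pressure q = 0.5 × 0.838 × 72.8² = 2221 Pa.
Required CL = L/(qS) = 9064.4/(2221·16.9) = 0.2415.
CD = 0.0335 + 0.0442 × 0.2415² = 0.03608.
L/D = CL/CD = 0.2415 / 0.03608 = 6.69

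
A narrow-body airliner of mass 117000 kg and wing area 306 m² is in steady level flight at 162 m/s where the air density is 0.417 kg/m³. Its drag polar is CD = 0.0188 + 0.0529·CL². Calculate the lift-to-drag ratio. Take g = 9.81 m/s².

L/D = 15.7

In steady level flight, lift balances weight: W = mg = 117000 × 9.81 = 1.1478×10^6 N.
Dynamic pressure q = 0.5 × 0.417 × 162² = 5472 Pa.
CL = 2W/(ρv²S) = 2×1.1478×10^6/(0.417×162²×306) = 0.6855.
CD = 0.0188 + 0.0529 × 0.6855² = 0.04366.
L/D = CL/CD = 0.6855 / 0.04366 = 15.7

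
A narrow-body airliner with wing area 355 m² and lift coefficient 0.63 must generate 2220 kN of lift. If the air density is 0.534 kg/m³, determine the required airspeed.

L = ½ρv²S·CL ⇒ v = √(2L/(ρ·S·CL))
v = √(2 × 2.22×10^6 / (0.534 × 355 × 0.63)) = √37180 = 193 m/s

v = 193 m/s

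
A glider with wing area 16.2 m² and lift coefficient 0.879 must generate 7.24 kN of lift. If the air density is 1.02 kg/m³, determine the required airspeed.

L = ½ρv²S·CL ⇒ v = √(2L/(ρ·S·CL))
v = √(2 × 7240 / (1.02 × 16.2 × 0.879)) = √996.9 = 31.6 m/s

v = 31.6 m/s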